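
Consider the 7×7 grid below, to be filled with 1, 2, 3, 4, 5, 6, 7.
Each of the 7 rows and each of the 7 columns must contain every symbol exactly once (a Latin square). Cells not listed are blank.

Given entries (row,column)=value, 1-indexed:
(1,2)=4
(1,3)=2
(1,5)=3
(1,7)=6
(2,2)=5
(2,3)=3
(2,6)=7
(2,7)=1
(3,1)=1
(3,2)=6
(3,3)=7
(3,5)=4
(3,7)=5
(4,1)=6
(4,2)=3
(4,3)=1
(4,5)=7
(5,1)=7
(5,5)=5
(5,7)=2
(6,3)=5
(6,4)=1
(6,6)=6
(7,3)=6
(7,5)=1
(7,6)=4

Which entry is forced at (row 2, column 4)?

4

Row 1, column 1: row 1 has {2, 3, 4, 6} and column 1 has {1, 6, 7}, leaving only 5.
Row 1, column 4: row 1 has {2, 3, 4, 5, 6} and column 4 has {1}, leaving only 7.
Row 1, column 6: row 1 has {2, 3, 4, 5, 6, 7} and column 6 has {4, 6, 7}, leaving only 1.
Row 4, column 7: row 4 has {1, 3, 6, 7} and column 7 has {1, 2, 5, 6}, leaving only 4.
Row 5, column 2: row 5 has {2, 5, 7} and column 2 has {3, 4, 5, 6}, leaving only 1.
Row 5, column 3: row 5 has {1, 2, 5, 7} and column 3 has {1, 2, 3, 5, 6, 7}, leaving only 4.
Row 5, column 6: row 5 has {1, 2, 4, 5, 7} and column 6 has {1, 4, 6, 7}, leaving only 3.
Row 3, column 6: row 3 has {1, 4, 5, 6, 7} and column 6 has {1, 3, 4, 6, 7}, leaving only 2.
Row 3, column 4: row 3 has {1, 2, 4, 5, 6, 7} and column 4 has {1, 7}, leaving only 3.
Row 4, column 6: row 4 has {1, 3, 4, 6, 7} and column 6 has {1, 2, 3, 4, 6, 7}, leaving only 5.
Row 4, column 4: row 4 has {1, 3, 4, 5, 6, 7} and column 4 has {1, 3, 7}, leaving only 2.
Row 5, column 4: row 5 has {1, 2, 3, 4, 5, 7} and column 4 has {1, 2, 3, 7}, leaving only 6.
Row 2 already has {1, 3, 5, 7} and column 4 already has {1, 2, 3, 6, 7}, so row 2, column 4 must be 4.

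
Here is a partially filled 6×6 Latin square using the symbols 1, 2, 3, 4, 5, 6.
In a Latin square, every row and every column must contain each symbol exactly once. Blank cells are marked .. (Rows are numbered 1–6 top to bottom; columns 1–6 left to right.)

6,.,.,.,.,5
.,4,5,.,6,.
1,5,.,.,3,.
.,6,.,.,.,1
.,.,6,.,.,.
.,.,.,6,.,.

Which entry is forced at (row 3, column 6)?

Row 3, column 6 is narrowed to {2, 4, 6}.
If it were 2, then row 3, column 4 would be left with no valid symbol.
If it were 4, then row 3, column 4 would be left with no valid symbol.
So row 3, column 6 must be 6.

6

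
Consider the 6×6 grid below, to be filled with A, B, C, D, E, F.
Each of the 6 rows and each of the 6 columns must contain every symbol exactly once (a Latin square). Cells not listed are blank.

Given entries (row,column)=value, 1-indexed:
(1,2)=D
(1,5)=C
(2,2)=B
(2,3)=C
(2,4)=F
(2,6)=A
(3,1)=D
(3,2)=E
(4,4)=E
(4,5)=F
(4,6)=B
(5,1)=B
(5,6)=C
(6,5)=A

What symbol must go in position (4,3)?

D

Row 2, column 1: row 2 has {A, B, C, F} and column 1 has {B, D}, leaving only E.
Row 2, column 5: row 2 has {A, B, C, E, F} and column 5 has {A, C, F}, leaving only D.
Row 3, column 5: row 3 has {D, E} and column 5 has {A, C, D, F}, leaving only B.
Row 3, column 6: row 3 has {B, D, E} and column 6 has {A, B, C}, leaving only F.
Row 1, column 6: row 1 has {C, D} and column 6 has {A, B, C, F}, leaving only E.
Row 3, column 3: row 3 has {B, D, E, F} and column 3 has {C}, leaving only A.
Row 4 already has {B, E, F} and column 3 already has {A, C}, so row 4, column 3 must be D.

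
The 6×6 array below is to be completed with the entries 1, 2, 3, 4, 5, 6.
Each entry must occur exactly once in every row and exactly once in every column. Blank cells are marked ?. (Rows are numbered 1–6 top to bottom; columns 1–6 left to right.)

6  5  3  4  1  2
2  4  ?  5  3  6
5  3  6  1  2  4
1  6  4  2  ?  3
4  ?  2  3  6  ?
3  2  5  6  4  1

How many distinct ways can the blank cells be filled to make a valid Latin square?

Row 2, column 3: eliminating its row and column leaves {1}.
Row 4, column 5: eliminating its row and column leaves {5}.
Row 5, column 2: eliminating its row and column leaves {1}.
Row 5, column 6: eliminating its row and column leaves {5}.
Only one assignment across all blanks avoids any row or column repeat, giving 1 completion.

1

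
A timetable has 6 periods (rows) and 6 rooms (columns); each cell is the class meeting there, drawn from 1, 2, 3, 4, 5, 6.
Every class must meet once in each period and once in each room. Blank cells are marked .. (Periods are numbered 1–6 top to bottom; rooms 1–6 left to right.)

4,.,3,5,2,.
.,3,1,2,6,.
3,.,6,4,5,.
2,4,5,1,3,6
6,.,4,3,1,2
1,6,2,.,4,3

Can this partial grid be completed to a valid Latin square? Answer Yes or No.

Period 6, room 4: period 6 together with room 4 already contain {1, 2, 3, 4, 5, 6} — every symbol — so nothing can go there. The grid has no valid completion.

No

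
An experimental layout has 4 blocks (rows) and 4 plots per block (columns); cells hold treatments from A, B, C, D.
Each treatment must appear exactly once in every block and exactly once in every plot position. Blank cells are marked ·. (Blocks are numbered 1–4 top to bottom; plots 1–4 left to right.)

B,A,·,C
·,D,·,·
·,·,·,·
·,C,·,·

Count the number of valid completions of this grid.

4

Block 1, plot 3: eliminating its block and plot leaves {D}.
Block 2, plot 1: eliminating its block and plot leaves {A, C}.
Block 2, plot 3: eliminating its block and plot leaves {A, B, C}.
Block 2, plot 4: eliminating its block and plot leaves {A, B}.
Block 3, plot 1: eliminating its block and plot leaves {A, C, D}.
Block 3, plot 2: eliminating its block and plot leaves {B}.
Block 3, plot 3: eliminating its block and plot leaves {A, B, C, D}.
Block 3, plot 4: eliminating its block and plot leaves {A, B, D}.
Block 4, plot 1: eliminating its block and plot leaves {A, D}.
Block 4, plot 3: eliminating its block and plot leaves {A, B, D}.
Block 4, plot 4: eliminating its block and plot leaves {A, B, D}.
Enumerating the assignments across these blanks that avoid any block or plot repeat gives 4 completions.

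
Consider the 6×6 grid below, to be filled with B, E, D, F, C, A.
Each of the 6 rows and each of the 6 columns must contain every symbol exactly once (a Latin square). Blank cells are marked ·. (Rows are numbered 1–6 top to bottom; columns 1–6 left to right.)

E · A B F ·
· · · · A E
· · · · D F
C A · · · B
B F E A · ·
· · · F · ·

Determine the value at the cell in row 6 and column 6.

A

Row 3, column 1: row 3 has {D, F} and column 1 has {B, E, C}, leaving only A.
Row 4, column 5: row 4 has {B, C, A} and column 5 has {D, F, A}, leaving only E.
Row 4, column 4: row 4 has {B, E, C, A} and column 4 has {B, F, A}, leaving only D.
Row 2, column 4: row 2 has {E, A} and column 4 has {B, D, F, A}, leaving only C.
Row 3, column 4: row 3 has {D, F, A} and column 4 has {B, D, F, C, A}, leaving only E.
Row 4, column 3: row 4 has {B, E, D, C, A} and column 3 has {E, A}, leaving only F.
Row 5, column 5: row 5 has {B, E, F, A} and column 5 has {E, D, F, A}, leaving only C.
Row 5, column 6: row 5 has {B, E, F, C, A} and column 6 has {B, E, F}, leaving only D.
Row 1, column 6: row 1 has {B, E, F, A} and column 6 has {B, E, D, F}, leaving only C.
Row 6 already has {F} and column 6 already has {B, E, D, F, C}, so row 6, column 6 must be A.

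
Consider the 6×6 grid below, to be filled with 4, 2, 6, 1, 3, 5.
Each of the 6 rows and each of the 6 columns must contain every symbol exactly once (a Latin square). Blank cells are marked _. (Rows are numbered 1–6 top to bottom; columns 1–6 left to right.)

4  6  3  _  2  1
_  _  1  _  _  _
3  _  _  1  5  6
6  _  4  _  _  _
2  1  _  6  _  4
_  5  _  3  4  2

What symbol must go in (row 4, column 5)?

Row 1, column 4: row 1 has {4, 2, 6, 1, 3} and column 4 has {6, 1, 3}, leaving only 5.
Row 2, column 1: row 2 has {1} and column 1 has {4, 2, 6, 3}, leaving only 5.
Row 2, column 6: row 2 has {1, 5} and column 6 has {4, 2, 6, 1}, leaving only 3.
Row 2, column 5: row 2 has {1, 3, 5} and column 5 has {4, 2, 5}, leaving only 6.
Row 3, column 3: row 3 has {6, 1, 3, 5} and column 3 has {4, 1, 3}, leaving only 2.
Row 3, column 2: row 3 has {2, 6, 1, 3, 5} and column 2 has {6, 1, 5}, leaving only 4.
Row 2, column 2: row 2 has {6, 1, 3, 5} and column 2 has {4, 6, 1, 5}, leaving only 2.
Row 2, column 4: row 2 has {2, 6, 1, 3, 5} and column 4 has {6, 1, 3, 5}, leaving only 4.
Row 4, column 2: row 4 has {4, 6} and column 2 has {4, 2, 6, 1, 5}, leaving only 3.
Row 4 already has {4, 6, 3} and column 5 already has {4, 2, 6, 5}, so row 4, column 5 must be 1.

1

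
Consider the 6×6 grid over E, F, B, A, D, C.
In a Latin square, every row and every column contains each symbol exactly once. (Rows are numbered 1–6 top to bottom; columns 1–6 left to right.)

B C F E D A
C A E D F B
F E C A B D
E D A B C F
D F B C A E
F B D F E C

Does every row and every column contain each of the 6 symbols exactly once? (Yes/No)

Row 6 contains F twice (at columns 1 and 4), so it is not a permutation.

No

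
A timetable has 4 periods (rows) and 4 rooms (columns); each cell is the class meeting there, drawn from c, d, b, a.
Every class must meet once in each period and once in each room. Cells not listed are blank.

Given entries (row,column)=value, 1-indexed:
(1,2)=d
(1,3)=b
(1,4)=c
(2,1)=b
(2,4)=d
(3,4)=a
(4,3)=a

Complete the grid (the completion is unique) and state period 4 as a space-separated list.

d c a b

Period 4, room 4: period 4 has {a} and room 4 has {c, d, a}, leaving only b.
Period 4, room 2: period 4 has {b, a} and room 2 has {d}, leaving only c.
Period 4, room 1: period 4 has {c, b, a} and room 1 has {b}, leaving only d.
So period 4 reads: d c a b.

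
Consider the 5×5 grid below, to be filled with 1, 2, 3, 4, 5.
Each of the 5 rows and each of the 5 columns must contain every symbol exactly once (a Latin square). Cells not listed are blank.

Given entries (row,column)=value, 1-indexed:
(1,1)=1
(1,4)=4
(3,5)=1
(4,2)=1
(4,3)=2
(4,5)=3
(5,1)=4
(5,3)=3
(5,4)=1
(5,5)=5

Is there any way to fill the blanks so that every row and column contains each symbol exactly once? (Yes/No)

Row 1, column 3: row 1 has {1, 4} and column 3 has {2, 3}, so it must be 5.
Row 1, column 5: row 1 has {1, 4, 5} and column 5 has {1, 3, 5}, so it must be 2.
Row 1, column 2: row 1 has {1, 2, 4, 5} and column 2 has {1}, so it must be 3.
Row 2, column 5: row 2 has {} and column 5 has {1, 2, 3, 5}, so it must be 4.
Row 2, column 3: row 2 has {4} and column 3 has {2, 3, 5}, so it must be 1.
Row 3, column 3: row 3 has {1} and column 3 has {1, 2, 3, 5}, so it must be 4.
Row 4, column 1: row 4 has {1, 2, 3} and column 1 has {1, 4}, so it must be 5.
Now row 4, column 4: row 4 together with column 4 already contain {1, 2, 3, 4, 5} — every symbol — so nothing can go there. The grid has no valid completion.

No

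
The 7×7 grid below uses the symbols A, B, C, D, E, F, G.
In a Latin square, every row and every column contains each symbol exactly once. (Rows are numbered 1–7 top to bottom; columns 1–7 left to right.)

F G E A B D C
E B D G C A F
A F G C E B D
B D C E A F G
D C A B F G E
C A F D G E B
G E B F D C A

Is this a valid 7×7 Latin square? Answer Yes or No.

Yes

Each row is a permutation of the 7 symbols, and so is each column.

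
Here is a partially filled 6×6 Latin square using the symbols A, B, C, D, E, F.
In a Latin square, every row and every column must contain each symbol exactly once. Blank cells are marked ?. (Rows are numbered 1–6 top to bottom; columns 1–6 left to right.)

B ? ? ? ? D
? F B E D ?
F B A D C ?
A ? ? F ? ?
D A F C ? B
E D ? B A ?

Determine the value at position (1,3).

E

Row 1, column 4: row 1 has {B, D} and column 4 has {B, C, D, E, F}, leaving only A.
Row 2, column 1: row 2 has {B, D, E, F} and column 1 has {A, B, D, E, F}, leaving only C.
Row 2, column 6: row 2 has {B, C, D, E, F} and column 6 has {B, D}, leaving only A.
Row 3, column 6: row 3 has {A, B, C, D, F} and column 6 has {A, B, D}, leaving only E.
Row 4, column 6: row 4 has {A, F} and column 6 has {A, B, D, E}, leaving only C.
Row 4, column 2: row 4 has {A, C, F} and column 2 has {A, B, D, F}, leaving only E.
Row 1, column 2: row 1 has {A, B, D} and column 2 has {A, B, D, E, F}, leaving only C.
Row 1 already has {A, B, C, D} and column 3 already has {A, B, F}, so row 1, column 3 must be E.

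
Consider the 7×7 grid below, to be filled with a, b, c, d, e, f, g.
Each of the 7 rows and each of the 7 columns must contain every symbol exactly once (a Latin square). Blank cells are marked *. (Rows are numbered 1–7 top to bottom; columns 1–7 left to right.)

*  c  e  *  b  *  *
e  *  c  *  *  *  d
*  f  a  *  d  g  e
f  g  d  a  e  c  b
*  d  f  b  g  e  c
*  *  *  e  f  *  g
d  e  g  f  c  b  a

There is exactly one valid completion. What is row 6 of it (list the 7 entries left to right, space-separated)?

c a b e f d g

Row 6, column 3: row 6 has {e, f, g} and column 3 has {a, c, d, e, f, g}, leaving only b.
Row 6, column 2: row 6 has {b, e, f, g} and column 2 has {c, d, e, f, g}, leaving only a.
Row 6, column 1: row 6 has {a, b, e, f, g} and column 1 has {d, e, f}, leaving only c.
Row 6, column 6: row 6 has {a, b, c, e, f, g} and column 6 has {b, c, e, g}, leaving only d.
So row 6 reads: c a b e f d g.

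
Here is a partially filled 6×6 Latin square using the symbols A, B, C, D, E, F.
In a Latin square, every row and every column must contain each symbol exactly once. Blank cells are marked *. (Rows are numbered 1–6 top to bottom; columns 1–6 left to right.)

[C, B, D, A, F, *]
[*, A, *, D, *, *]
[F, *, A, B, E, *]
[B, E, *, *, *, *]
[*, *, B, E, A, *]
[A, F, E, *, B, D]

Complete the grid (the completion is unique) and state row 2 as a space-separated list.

E A F D C B

Row 2, column 1: row 2 has {A, D} and column 1 has {A, B, C, F}, leaving only E.
Row 2, column 5: row 2 has {A, D, E} and column 5 has {A, B, E, F}, leaving only C.
Row 2, column 3: row 2 has {A, C, D, E} and column 3 has {A, B, D, E}, leaving only F.
Row 2, column 6: row 2 has {A, C, D, E, F} and column 6 has {D}, leaving only B.
So row 2 reads: E A F D C B.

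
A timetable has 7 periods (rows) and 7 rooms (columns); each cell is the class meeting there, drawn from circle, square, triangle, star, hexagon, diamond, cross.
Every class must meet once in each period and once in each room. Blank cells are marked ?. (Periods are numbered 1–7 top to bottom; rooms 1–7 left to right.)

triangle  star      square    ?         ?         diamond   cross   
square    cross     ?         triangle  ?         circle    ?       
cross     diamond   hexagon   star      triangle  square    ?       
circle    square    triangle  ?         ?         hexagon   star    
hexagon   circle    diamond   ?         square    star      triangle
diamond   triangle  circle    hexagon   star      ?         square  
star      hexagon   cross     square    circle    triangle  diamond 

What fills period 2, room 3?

star

Period 2 already has {circle, square, triangle, cross} and room 3 already has {circle, square, triangle, hexagon, diamond, cross}, so period 2, room 3 must be star.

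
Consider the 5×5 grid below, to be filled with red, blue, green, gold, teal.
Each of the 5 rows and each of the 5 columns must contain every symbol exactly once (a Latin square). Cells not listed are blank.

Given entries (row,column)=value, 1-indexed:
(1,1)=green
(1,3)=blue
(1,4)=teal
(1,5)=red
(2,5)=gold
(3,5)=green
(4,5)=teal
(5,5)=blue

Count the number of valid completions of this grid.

Row 1, column 2: eliminating its row and column leaves {gold}.
Row 2, column 1: eliminating its row and column leaves {red, blue, teal}.
Row 2, column 2: eliminating its row and column leaves {red, blue, green, teal}.
Row 2, column 3: eliminating its row and column leaves {red, green, teal}.
Row 2, column 4: eliminating its row and column leaves {red, blue, green}.
Row 3, column 1: eliminating its row and column leaves {red, blue, gold, teal}.
Row 3, column 2: eliminating its row and column leaves {red, blue, gold, teal}.
Row 3, column 3: eliminating its row and column leaves {red, gold, teal}.
Row 3, column 4: eliminating its row and column leaves {red, blue, gold}.
Row 4, column 1: eliminating its row and column leaves {red, blue, gold}.
Row 4, column 2: eliminating its row and column leaves {red, blue, green, gold}.
Row 4, column 3: eliminating its row and column leaves {red, green, gold}.
Row 4, column 4: eliminating its row and column leaves {red, blue, green, gold}.
Row 5, column 1: eliminating its row and column leaves {red, gold, teal}.
Row 5, column 2: eliminating its row and column leaves {red, green, gold, teal}.
Row 5, column 3: eliminating its row and column leaves {red, green, gold, teal}.
Row 5, column 4: eliminating its row and column leaves {red, green, gold}.
Enumerating the assignments across these blanks that avoid any row or column repeat gives 56 completions.

56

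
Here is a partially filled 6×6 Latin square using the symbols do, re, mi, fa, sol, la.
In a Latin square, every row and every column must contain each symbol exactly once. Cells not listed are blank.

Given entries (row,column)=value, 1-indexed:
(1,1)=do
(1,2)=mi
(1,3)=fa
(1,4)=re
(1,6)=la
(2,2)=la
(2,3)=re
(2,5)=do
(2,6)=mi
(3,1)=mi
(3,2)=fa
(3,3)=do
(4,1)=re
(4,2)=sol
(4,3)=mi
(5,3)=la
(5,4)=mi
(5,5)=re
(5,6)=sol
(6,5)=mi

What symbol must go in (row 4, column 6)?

Row 1, column 5: row 1 has {do, re, mi, fa, la} and column 5 has {do, re, mi}, leaving only sol.
Row 3, column 5: row 3 has {do, mi, fa} and column 5 has {do, re, mi, sol}, leaving only la.
Row 3, column 4: row 3 has {do, mi, fa, la} and column 4 has {re, mi}, leaving only sol.
Row 2, column 4: row 2 has {do, re, mi, la} and column 4 has {re, mi, sol}, leaving only fa.
Row 2, column 1: row 2 has {do, re, mi, fa, la} and column 1 has {do, re, mi}, leaving only sol.
Row 3, column 6: row 3 has {do, mi, fa, sol, la} and column 6 has {mi, sol, la}, leaving only re.
Row 4, column 5: row 4 has {re, mi, sol} and column 5 has {do, re, mi, sol, la}, leaving only fa.
Row 4 already has {re, mi, fa, sol} and column 6 already has {re, mi, sol, la}, so row 4, column 6 must be do.

do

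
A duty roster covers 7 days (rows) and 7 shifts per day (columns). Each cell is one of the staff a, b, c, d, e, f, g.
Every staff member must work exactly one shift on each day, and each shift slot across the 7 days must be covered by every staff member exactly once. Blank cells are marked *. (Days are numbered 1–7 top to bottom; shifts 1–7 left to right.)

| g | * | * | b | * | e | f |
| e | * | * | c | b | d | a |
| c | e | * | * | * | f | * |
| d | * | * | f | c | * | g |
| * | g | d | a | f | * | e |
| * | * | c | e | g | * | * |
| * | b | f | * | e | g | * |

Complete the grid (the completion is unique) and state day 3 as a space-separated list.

c e b g a f d

Day 1, shift 3: day 1 has {b, e, f, g} and shift 3 has {c, d, f}, leaving only a.
Day 1, shift 5: day 1 has {a, b, e, f, g} and shift 5 has {b, c, e, f, g}, leaving only d.
Day 3, shift 5: day 3 has {c, e, f} and shift 5 has {b, c, d, e, f, g}, leaving only a.
Day 1, shift 2: day 1 has {a, b, d, e, f, g} and shift 2 has {b, e, g}, leaving only c.
Day 2, shift 2: day 2 has {a, b, c, d, e} and shift 2 has {b, c, e, g}, leaving only f.
Day 2, shift 3: day 2 has {a, b, c, d, e, f} and shift 3 has {a, c, d, f}, leaving only g.
Day 3, shift 3: day 3 has {a, c, e, f} and shift 3 has {a, c, d, f, g}, leaving only b.
Day 3, shift 7: day 3 has {a, b, c, e, f} and shift 7 has {a, e, f, g}, leaving only d.
Day 3, shift 4: day 3 has {a, b, c, d, e, f} and shift 4 has {a, b, c, e, f}, leaving only g.
So day 3 reads: c e b g a f d.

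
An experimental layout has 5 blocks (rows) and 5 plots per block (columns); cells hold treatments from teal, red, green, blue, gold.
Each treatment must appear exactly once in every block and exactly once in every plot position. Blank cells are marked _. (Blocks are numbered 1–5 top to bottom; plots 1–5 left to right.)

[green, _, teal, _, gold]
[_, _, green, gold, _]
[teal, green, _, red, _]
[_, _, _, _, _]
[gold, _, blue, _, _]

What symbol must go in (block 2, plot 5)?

teal

Block 1, plot 4: block 1 has {teal, green, gold} and plot 4 has {red, gold}, leaving only blue.
Block 1, plot 2: block 1 has {teal, green, blue, gold} and plot 2 has {green}, leaving only red.
Block 3, plot 3: block 3 has {teal, red, green} and plot 3 has {teal, green, blue}, leaving only gold.
Block 3, plot 5: block 3 has {teal, red, green, gold} and plot 5 has {gold}, leaving only blue.
Block 4, plot 3: block 4 has {} and plot 3 has {teal, green, blue, gold}, leaving only red.
Block 4, plot 1: block 4 has {red} and plot 1 has {teal, green, gold}, leaving only blue.
Block 2, plot 1: block 2 has {green, gold} and plot 1 has {teal, green, blue, gold}, leaving only red.
Block 2 already has {red, green, gold} and plot 5 already has {blue, gold}, so block 2, plot 5 must be teal.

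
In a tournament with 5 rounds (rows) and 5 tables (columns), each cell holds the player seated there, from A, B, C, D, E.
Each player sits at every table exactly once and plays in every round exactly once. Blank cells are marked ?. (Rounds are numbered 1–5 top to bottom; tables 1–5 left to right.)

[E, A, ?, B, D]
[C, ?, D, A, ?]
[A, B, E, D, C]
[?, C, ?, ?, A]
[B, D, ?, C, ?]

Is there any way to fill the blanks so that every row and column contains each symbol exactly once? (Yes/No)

Yes

No round or table among the givens repeats a symbol, and propagating forced cells runs into no contradiction.
One valid completion exists (for instance, E A C B D / C E D A B / A B E D C / D C B E A / B D A C E).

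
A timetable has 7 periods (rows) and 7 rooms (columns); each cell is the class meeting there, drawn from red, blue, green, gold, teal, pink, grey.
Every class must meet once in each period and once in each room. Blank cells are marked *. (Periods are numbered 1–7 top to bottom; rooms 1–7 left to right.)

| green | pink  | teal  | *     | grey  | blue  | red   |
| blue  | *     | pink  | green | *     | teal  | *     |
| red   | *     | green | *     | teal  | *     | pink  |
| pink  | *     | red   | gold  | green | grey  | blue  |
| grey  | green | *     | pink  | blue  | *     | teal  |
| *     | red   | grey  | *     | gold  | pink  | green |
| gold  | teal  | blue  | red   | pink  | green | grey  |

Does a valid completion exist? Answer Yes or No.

No

Period 1, room 4: period 1 together with room 4 already contain {red, blue, green, gold, teal, pink, grey} — every symbol — so nothing can go there. The grid has no valid completion.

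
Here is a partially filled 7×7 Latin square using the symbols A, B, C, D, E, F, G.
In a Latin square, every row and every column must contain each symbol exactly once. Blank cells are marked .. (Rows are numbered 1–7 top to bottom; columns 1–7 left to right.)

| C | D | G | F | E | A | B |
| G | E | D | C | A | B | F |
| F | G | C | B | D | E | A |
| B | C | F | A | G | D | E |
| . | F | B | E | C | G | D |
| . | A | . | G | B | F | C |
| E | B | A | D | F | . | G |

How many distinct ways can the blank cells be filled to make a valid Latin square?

Row 5, column 1: eliminating its row and column leaves {A}.
Row 6, column 1: eliminating its row and column leaves {D}.
Row 6, column 3: eliminating its row and column leaves {E}.
Row 7, column 6: eliminating its row and column leaves {C}.
Only one assignment across all blanks avoids any row or column repeat, giving 1 completion.

1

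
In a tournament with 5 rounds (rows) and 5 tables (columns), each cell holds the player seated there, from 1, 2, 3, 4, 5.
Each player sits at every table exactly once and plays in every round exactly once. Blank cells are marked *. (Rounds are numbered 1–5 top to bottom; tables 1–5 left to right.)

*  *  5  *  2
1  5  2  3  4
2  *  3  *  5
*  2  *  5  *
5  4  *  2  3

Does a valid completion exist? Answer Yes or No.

Yes

No round or table among the givens repeats a symbol, and propagating forced cells runs into no contradiction.
One valid completion exists (for instance, 4 3 5 1 2 / 1 5 2 3 4 / 2 1 3 4 5 / 3 2 4 5 1 / 5 4 1 2 3).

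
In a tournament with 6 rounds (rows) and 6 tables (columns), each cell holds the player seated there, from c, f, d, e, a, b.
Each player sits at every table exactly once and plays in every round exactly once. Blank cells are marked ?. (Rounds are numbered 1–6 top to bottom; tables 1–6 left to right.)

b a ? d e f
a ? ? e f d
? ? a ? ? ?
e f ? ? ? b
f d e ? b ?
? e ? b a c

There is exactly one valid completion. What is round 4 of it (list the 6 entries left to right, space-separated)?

e f d a c b

Round 1, table 3: round 1 has {f, d, e, a, b} and table 3 has {e, a}, leaving only c.
Round 4, table 3: round 4 has {f, e, b} and table 3 has {c, e, a}, leaving only d.
Round 4, table 5: round 4 has {f, d, e, b} and table 5 has {f, e, a, b}, leaving only c.
Round 4, table 4: round 4 has {c, f, d, e, b} and table 4 has {d, e, b}, leaving only a.
So round 4 reads: e f d a c b.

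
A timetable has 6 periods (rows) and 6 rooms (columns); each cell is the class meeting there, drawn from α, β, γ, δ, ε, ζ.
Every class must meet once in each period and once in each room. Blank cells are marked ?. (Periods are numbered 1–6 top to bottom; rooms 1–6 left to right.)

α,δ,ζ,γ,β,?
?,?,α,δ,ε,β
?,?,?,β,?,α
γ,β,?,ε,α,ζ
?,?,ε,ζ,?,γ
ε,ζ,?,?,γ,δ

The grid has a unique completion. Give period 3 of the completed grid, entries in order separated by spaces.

δ ε γ β ζ α

Period 1, room 6: period 1 has {α, β, γ, δ, ζ} and room 6 has {α, β, γ, δ, ζ}, leaving only ε.
Period 2, room 1: period 2 has {α, β, δ, ε} and room 1 has {α, γ, ε}, leaving only ζ.
Period 3, room 1: period 3 has {α, β} and room 1 has {α, γ, ε, ζ}, leaving only δ.
Period 3, room 3: period 3 has {α, β, δ} and room 3 has {α, ε, ζ}, leaving only γ.
Period 3, room 2: period 3 has {α, β, γ, δ} and room 2 has {β, δ, ζ}, leaving only ε.
Period 3, room 5: period 3 has {α, β, γ, δ, ε} and room 5 has {α, β, γ, ε}, leaving only ζ.
So period 3 reads: δ ε γ β ζ α.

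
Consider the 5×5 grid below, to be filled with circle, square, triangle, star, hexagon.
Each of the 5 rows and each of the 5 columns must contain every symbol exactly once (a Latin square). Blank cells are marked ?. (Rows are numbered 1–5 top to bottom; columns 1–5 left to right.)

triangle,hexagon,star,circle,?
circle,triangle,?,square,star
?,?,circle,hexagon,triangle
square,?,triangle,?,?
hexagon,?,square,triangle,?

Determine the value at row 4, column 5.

Row 1, column 5: row 1 has {circle, triangle, star, hexagon} and column 5 has {triangle, star}, leaving only square.
Row 2, column 3: row 2 has {circle, square, triangle, star} and column 3 has {circle, square, triangle, star}, leaving only hexagon.
Row 3, column 1: row 3 has {circle, triangle, hexagon} and column 1 has {circle, square, triangle, hexagon}, leaving only star.
Row 3, column 2: row 3 has {circle, triangle, star, hexagon} and column 2 has {triangle, hexagon}, leaving only square.
Row 4, column 4: row 4 has {square, triangle} and column 4 has {circle, square, triangle, hexagon}, leaving only star.
Row 4, column 2: row 4 has {square, triangle, star} and column 2 has {square, triangle, hexagon}, leaving only circle.
Row 4 already has {circle, square, triangle, star} and column 5 already has {square, triangle, star}, so row 4, column 5 must be hexagon.

hexagon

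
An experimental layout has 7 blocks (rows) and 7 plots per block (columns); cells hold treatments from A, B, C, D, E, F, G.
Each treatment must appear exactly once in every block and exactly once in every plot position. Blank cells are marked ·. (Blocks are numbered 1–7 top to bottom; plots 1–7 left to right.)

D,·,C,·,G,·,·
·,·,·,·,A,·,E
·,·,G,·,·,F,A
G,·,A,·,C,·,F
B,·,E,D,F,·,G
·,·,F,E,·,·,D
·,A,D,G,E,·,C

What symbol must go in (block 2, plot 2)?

D

Block 1, plot 7: block 1 has {C, D, G} and plot 7 has {A, C, D, E, F, G}, leaving only B.
Block 2, plot 3: block 2 has {A, E} and plot 3 has {A, C, D, E, F, G}, leaving only B.
Block 4, plot 4: block 4 has {A, C, F, G} and plot 4 has {D, E, G}, leaving only B.
Block 3, plot 4: block 3 has {A, F, G} and plot 4 has {B, D, E, G}, leaving only C.
Block 2, plot 4: block 2 has {A, B, E} and plot 4 has {B, C, D, E, G}, leaving only F.
Block 1, plot 4: block 1 has {B, C, D, G} and plot 4 has {B, C, D, E, F, G}, leaving only A.
Block 1, plot 6: block 1 has {A, B, C, D, G} and plot 6 has {F}, leaving only E.
Block 1, plot 2: block 1 has {A, B, C, D, E, G} and plot 2 has {A}, leaving only F.
Block 2, plot 1: block 2 has {A, B, E, F} and plot 1 has {B, D, G}, leaving only C.
Block 3, plot 1: block 3 has {A, C, F, G} and plot 1 has {B, C, D, G}, leaving only E.
Block 4, plot 6: block 4 has {A, B, C, F, G} and plot 6 has {E, F}, leaving only D.
Block 2, plot 6: block 2 has {A, B, C, E, F} and plot 6 has {D, E, F}, leaving only G.
Block 2 already has {A, B, C, E, F, G} and plot 2 already has {A, F}, so block 2, plot 2 must be D.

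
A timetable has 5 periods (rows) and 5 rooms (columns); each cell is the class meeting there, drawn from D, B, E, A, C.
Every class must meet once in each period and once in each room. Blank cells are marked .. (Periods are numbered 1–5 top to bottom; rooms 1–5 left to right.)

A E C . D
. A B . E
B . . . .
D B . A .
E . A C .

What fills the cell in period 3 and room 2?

Period 1, room 4: period 1 has {D, E, A, C} and room 4 has {A, C}, leaving only B.
Period 2, room 1: period 2 has {B, E, A} and room 1 has {D, B, E, A}, leaving only C.
Period 2, room 4: period 2 has {B, E, A, C} and room 4 has {B, A, C}, leaving only D.
Period 3, room 4: period 3 has {B} and room 4 has {D, B, A, C}, leaving only E.
Period 3, room 3: period 3 has {B, E} and room 3 has {B, A, C}, leaving only D.
Period 3 already has {D, B, E} and room 2 already has {B, E, A}, so period 3, room 2 must be C.

C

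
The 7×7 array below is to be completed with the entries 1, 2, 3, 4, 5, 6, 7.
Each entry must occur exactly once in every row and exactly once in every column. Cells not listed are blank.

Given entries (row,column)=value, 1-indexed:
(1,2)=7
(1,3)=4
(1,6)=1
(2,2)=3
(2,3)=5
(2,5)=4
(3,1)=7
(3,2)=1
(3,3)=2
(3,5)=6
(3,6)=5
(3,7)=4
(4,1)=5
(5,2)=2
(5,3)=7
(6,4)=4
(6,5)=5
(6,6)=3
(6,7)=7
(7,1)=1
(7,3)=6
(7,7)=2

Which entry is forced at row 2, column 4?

Row 3, column 4: row 3 has {1, 2, 4, 5, 6, 7} and column 4 has {4}, leaving only 3.
Row 6, column 2: row 6 has {3, 4, 5, 7} and column 2 has {1, 2, 3, 7}, leaving only 6.
Row 4, column 2: row 4 has {5} and column 2 has {1, 2, 3, 6, 7}, leaving only 4.
Row 6, column 1: row 6 has {3, 4, 5, 6, 7} and column 1 has {1, 5, 7}, leaving only 2.
Row 2, column 1: row 2 has {3, 4, 5} and column 1 has {1, 2, 5, 7}, leaving only 6.
Row 1, column 1: row 1 has {1, 4, 7} and column 1 has {1, 2, 5, 6, 7}, leaving only 3.
Row 1, column 5: row 1 has {1, 3, 4, 7} and column 5 has {4, 5, 6}, leaving only 2.
Row 2, column 7: row 2 has {3, 4, 5, 6} and column 7 has {2, 4, 7}, leaving only 1.
Row 5, column 1: row 5 has {2, 7} and column 1 has {1, 2, 3, 5, 6, 7}, leaving only 4.
Row 5, column 6: row 5 has {2, 4, 7} and column 6 has {1, 3, 5}, leaving only 6.
Row 6, column 3: row 6 has {2, 3, 4, 5, 6, 7} and column 3 has {2, 4, 5, 6, 7}, leaving only 1.
Row 4, column 3: row 4 has {4, 5} and column 3 has {1, 2, 4, 5, 6, 7}, leaving only 3.
Row 4, column 7: row 4 has {3, 4, 5} and column 7 has {1, 2, 4, 7}, leaving only 6.
Row 1, column 7: row 1 has {1, 2, 3, 4, 7} and column 7 has {1, 2, 4, 6, 7}, leaving only 5.
Row 1, column 4: row 1 has {1, 2, 3, 4, 5, 7} and column 4 has {3, 4}, leaving only 6.
Row 5, column 7: row 5 has {2, 4, 6, 7} and column 7 has {1, 2, 4, 5, 6, 7}, leaving only 3.
Row 5, column 5: row 5 has {2, 3, 4, 6, 7} and column 5 has {2, 4, 5, 6}, leaving only 1.
Row 4, column 5: row 4 has {3, 4, 5, 6} and column 5 has {1, 2, 4, 5, 6}, leaving only 7.
Row 4, column 6: row 4 has {3, 4, 5, 6, 7} and column 6 has {1, 3, 5, 6}, leaving only 2.
Row 2, column 6: row 2 has {1, 3, 4, 5, 6} and column 6 has {1, 2, 3, 5, 6}, leaving only 7.
Row 2 already has {1, 3, 4, 5, 6, 7} and column 4 already has {3, 4, 6}, so row 2, column 4 must be 2.

2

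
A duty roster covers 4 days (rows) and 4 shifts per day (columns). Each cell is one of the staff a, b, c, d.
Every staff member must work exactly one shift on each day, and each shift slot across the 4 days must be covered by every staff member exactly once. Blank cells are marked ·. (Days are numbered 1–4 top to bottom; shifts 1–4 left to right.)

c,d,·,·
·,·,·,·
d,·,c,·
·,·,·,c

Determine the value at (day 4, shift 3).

d

Day 4, shift 3 is narrowed to {a, b, d}.
If it were a, then day 3, shift 4 would be left with no valid symbol.
If it were b, then day 3, shift 4 would be left with no valid symbol.
So day 4, shift 3 must be d.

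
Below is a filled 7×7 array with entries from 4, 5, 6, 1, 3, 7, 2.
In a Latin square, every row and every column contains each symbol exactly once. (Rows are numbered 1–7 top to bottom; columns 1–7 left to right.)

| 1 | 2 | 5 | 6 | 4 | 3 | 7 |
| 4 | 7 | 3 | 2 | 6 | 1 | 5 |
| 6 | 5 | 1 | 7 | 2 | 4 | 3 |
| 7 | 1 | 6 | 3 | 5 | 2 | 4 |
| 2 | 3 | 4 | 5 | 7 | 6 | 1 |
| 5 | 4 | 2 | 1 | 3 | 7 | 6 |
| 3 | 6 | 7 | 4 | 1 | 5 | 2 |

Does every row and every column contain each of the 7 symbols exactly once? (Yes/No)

Yes

Each row is a permutation of the 7 symbols, and so is each column.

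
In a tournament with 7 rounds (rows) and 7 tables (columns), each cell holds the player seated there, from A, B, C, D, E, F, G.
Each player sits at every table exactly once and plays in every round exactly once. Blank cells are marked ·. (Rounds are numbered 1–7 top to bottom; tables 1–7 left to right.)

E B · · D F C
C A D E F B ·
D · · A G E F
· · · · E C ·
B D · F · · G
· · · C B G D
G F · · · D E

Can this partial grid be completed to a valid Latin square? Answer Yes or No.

Round 2, table 7: round 2 together with table 7 already contain {A, B, C, D, E, F, G} — every symbol — so nothing can go there. The grid has no valid completion.

No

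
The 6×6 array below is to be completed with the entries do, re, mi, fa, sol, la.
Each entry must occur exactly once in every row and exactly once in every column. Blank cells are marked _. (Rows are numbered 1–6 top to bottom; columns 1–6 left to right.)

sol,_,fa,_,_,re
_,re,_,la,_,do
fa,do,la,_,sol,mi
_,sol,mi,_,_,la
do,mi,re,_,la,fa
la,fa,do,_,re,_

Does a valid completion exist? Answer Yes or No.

No row or column among the givens repeats a symbol, and propagating forced cells runs into no contradiction.
One valid completion exists (for instance, sol la fa do mi re / mi re sol la fa do / fa do la re sol mi / re sol mi fa do la / do mi re sol la fa / la fa do mi re sol).

Yes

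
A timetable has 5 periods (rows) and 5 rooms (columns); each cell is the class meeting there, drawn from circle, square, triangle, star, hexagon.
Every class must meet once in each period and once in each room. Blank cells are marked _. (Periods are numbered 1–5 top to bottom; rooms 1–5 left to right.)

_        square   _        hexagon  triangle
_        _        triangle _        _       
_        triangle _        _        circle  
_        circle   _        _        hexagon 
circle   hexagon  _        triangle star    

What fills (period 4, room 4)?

square

Period 1, room 1: period 1 has {square, triangle, hexagon} and room 1 has {circle}, leaving only star.
Period 1, room 3: period 1 has {square, triangle, star, hexagon} and room 3 has {triangle}, leaving only circle.
Period 2, room 2: period 2 has {triangle} and room 2 has {circle, square, triangle, hexagon}, leaving only star.
Period 2, room 5: period 2 has {triangle, star} and room 5 has {circle, triangle, star, hexagon}, leaving only square.
Period 2, room 1: period 2 has {square, triangle, star} and room 1 has {circle, star}, leaving only hexagon.
Period 2, room 4: period 2 has {square, triangle, star, hexagon} and room 4 has {triangle, hexagon}, leaving only circle.
Period 3, room 1: period 3 has {circle, triangle} and room 1 has {circle, star, hexagon}, leaving only square.
Period 3, room 4: period 3 has {circle, square, triangle} and room 4 has {circle, triangle, hexagon}, leaving only star.
Period 4 already has {circle, hexagon} and room 4 already has {circle, triangle, star, hexagon}, so period 4, room 4 must be square.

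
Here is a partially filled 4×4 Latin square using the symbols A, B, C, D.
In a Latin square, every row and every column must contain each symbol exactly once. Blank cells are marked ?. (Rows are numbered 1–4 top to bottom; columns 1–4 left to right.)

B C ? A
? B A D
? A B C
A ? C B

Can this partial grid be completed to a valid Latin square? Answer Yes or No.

No row or column among the givens repeats a symbol, and propagating forced cells runs into no contradiction.
One valid completion exists (for instance, B C D A / C B A D / D A B C / A D C B).

Yes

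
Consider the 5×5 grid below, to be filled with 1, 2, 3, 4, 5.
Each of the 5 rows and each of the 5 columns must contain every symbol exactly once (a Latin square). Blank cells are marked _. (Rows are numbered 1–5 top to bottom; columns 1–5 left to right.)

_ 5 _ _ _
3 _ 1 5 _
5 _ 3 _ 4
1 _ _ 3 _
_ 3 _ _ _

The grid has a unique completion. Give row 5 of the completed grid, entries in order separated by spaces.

Row 2, column 5: row 2 has {1, 3, 5} and column 5 has {4}, leaving only 2.
Row 2, column 2: row 2 has {1, 2, 3, 5} and column 2 has {3, 5}, leaving only 4.
Row 4, column 2: row 4 has {1, 3} and column 2 has {3, 4, 5}, leaving only 2.
Row 3, column 2: row 3 has {3, 4, 5} and column 2 has {2, 3, 4, 5}, leaving only 1.
Row 3, column 4: row 3 has {1, 3, 4, 5} and column 4 has {3, 5}, leaving only 2.
Row 4, column 5: row 4 has {1, 2, 3} and column 5 has {2, 4}, leaving only 5.
Row 5, column 5: row 5 has {3} and column 5 has {2, 4, 5}, leaving only 1.
Row 5, column 4: row 5 has {1, 3} and column 4 has {2, 3, 5}, leaving only 4.
Row 5, column 1: row 5 has {1, 3, 4} and column 1 has {1, 3, 5}, leaving only 2.
Row 5, column 3: row 5 has {1, 2, 3, 4} and column 3 has {1, 3}, leaving only 5.
So row 5 reads: 2 3 5 4 1.

2 3 5 4 1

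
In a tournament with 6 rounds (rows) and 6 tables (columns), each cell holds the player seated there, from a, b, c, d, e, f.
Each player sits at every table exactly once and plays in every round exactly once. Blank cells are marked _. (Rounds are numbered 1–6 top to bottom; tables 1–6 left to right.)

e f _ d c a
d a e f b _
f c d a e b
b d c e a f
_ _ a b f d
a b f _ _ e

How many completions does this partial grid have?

1

Round 1, table 3: eliminating its round and table leaves {b}.
Round 2, table 6: eliminating its round and table leaves {c}.
Round 5, table 1: eliminating its round and table leaves {c}.
Round 5, table 2: eliminating its round and table leaves {e}.
Round 6, table 4: eliminating its round and table leaves {c}.
Round 6, table 5: eliminating its round and table leaves {d}.
Only one assignment across all blanks avoids any round or table repeat, giving 1 completion.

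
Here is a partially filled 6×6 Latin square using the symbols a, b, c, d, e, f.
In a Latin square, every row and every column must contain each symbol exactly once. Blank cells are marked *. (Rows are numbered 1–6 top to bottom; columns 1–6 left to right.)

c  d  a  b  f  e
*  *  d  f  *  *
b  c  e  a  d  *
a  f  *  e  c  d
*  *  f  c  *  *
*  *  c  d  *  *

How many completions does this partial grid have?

4

Row 2, column 1: eliminating its row and column leaves {e}.
Row 2, column 2: eliminating its row and column leaves {a, b, e}.
Row 2, column 5: eliminating its row and column leaves {a, b, e}.
Row 2, column 6: eliminating its row and column leaves {a, b, c}.
Row 3, column 6: eliminating its row and column leaves {f}.
Row 4, column 3: eliminating its row and column leaves {b}.
Row 5, column 1: eliminating its row and column leaves {d, e}.
Row 5, column 2: eliminating its row and column leaves {a, b, e}.
Row 5, column 5: eliminating its row and column leaves {a, b, e}.
Row 5, column 6: eliminating its row and column leaves {a, b}.
Row 6, column 1: eliminating its row and column leaves {e, f}.
Row 6, column 2: eliminating its row and column leaves {a, b, e}.
Row 6, column 5: eliminating its row and column leaves {a, b, e}.
Row 6, column 6: eliminating its row and column leaves {a, b, f}.
Enumerating the assignments across these blanks that avoid any row or column repeat gives 4 completions.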